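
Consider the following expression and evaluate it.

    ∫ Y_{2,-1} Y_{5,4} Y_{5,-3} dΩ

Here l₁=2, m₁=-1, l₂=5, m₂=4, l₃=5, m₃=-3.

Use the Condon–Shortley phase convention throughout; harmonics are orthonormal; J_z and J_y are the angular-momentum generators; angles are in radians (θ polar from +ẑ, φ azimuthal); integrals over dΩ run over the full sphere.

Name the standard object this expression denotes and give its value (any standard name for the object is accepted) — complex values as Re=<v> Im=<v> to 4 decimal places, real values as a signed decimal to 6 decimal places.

This is a Gaunt coefficient — the integral of a triple product of spherical harmonics over the sphere.
m-sum 0 ✓  L=12 even ✓  3≤5≤7 ✓
Π(2lᵢ+1) = 5×11×11 = 605
triangle coeff Δ(2,5,5) = 1/38610
Σ_t [0,2]: t=0:+1/2880 t=1:−1/576 t=2:+1/2880 = -1/960
(3j)²=10/429 [(2 5 5; 0 0 0)], sign=+1
Σ_t [1,2]: t=1:−1/80640 t=2:+1/10080 = 1/11520
(3j)²=49/1430 [(2 5 5; -1 4 -3)], sign=+1
⇒ 4πI² = 245/507
I = (+1)√(245/507/(4π)) = 0.19609844

Gaunt coefficient, +0.196098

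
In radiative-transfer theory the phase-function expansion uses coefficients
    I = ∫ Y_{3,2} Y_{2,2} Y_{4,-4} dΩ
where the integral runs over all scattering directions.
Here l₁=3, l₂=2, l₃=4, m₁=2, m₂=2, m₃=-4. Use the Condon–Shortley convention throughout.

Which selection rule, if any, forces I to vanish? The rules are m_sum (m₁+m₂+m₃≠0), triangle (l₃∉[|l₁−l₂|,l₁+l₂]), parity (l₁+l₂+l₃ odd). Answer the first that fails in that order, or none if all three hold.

parity

azimuthal sum: 2 + 2 − 4 = 0  ✓
1 ≤ 4 ≤ 5 (triangle on l)  ✓
L = 3 + 2 + 4 = 9 (odd)  ✗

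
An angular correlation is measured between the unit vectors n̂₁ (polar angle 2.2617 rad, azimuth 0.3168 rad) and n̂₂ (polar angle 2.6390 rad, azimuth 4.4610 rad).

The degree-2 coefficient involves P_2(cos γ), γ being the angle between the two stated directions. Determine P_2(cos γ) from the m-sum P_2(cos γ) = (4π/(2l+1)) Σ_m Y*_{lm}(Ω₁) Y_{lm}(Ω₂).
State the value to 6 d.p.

Term-by-term m-sum for l=2 (normalisation 4π/5 = 2.513274):
  term(m=-2) = -0.008654-0.018653i   from Y*(Ω₁)=+0.184891+0.135829i, Y(Ω₂)=-0.078537-0.043189i
  term(m=-1) = -0.066579+0.104287i   from Y*(Ω₁)=-0.360517-0.118192i, Y(Ω₂)=+0.081121-0.315866i
  term(m=+0) = +0.028301+0.000000i   from Y*(Ω₁)=+0.068819-0.000000i, Y(Ω₂)=+0.411238+0.000000i
  term(m=+1) = -0.066579-0.104287i   from Y*(Ω₁)=+0.360517-0.118192i, Y(Ω₂)=-0.081121-0.315866i
  term(m=+2) = -0.008654+0.018653i   from Y*(Ω₁)=+0.184891-0.135829i, Y(Ω₂)=-0.078537+0.043189i
Accumulated sum -0.122165+0.000000i; after 4π/(2l+1) scaling, -0.307034+0.000000i ⇒ P_2 = -0.307034

-0.307034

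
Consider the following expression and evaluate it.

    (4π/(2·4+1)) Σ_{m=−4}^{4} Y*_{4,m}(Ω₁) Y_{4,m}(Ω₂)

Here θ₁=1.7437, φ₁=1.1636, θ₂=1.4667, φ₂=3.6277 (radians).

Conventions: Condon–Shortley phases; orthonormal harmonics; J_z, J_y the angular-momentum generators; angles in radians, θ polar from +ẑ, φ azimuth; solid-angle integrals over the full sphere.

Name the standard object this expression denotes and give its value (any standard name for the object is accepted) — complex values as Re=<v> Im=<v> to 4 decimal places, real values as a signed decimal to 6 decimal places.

Legendre polynomial (addition theorem), -0.284001

This sum is the spherical-harmonic addition theorem: it equals the Legendre polynomial P_l(cos γ) of the angle γ between the two directions.
Expand P_4 via completeness: Σ_{m} conj(Y_{4,m}) at Ω₁ times Y_{4,m} at Ω₂ —
  term(m=-4) = -0.163903+0.075492i   from Y*(Ω₁)=-0.024152-0.416023i, Y(Ω₂)=-0.158055-0.403153i
  term(m=-3) = -0.011734+0.023583i   from Y*(Ω₁)=+0.193428+0.070433i, Y(Ω₂)=-0.014362+0.127150i
  term(m=-2) = +0.016859+0.076901i   from Y*(Ω₁)=+0.176631-0.187182i, Y(Ω₂)=-0.172367+0.252716i
  term(m=-1) = +0.024945+0.020069i   from Y*(Ω₁)=+0.088681+0.205613i, Y(Ω₂)=+0.126417-0.066798i
  term(m=+0) = +0.064265+0.000000i   from Y*(Ω₁)=+0.226666-0.000000i, Y(Ω₂)=+0.283523+0.000000i
  term(m=+1) = +0.024945-0.020069i   from Y*(Ω₁)=-0.088681+0.205613i, Y(Ω₂)=-0.126417-0.066798i
  term(m=+2) = +0.016859-0.076901i   from Y*(Ω₁)=+0.176631+0.187182i, Y(Ω₂)=-0.172367-0.252716i
  term(m=+3) = -0.011734-0.023583i   from Y*(Ω₁)=-0.193428+0.070433i, Y(Ω₂)=+0.014362+0.127150i
  term(m=+4) = -0.163903-0.075492i   from Y*(Ω₁)=-0.024152+0.416023i, Y(Ω₂)=-0.158055+0.403153i
Σ over m = -0.203400-0.000000i; ×(4π/9) → -0.284001-0.000000i. Real part: -0.284001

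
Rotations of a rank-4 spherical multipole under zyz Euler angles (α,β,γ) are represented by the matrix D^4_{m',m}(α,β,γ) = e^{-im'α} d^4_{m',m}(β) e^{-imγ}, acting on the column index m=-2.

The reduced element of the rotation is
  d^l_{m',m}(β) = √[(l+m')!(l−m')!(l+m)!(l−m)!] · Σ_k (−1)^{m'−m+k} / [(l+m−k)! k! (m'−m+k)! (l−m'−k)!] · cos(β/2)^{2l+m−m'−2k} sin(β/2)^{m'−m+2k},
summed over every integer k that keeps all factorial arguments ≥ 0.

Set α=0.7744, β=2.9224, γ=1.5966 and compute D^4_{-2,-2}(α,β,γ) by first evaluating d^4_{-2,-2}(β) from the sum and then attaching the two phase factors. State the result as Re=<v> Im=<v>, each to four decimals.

Split into d^4_{-2,-2}(β=2.9224) × two z-phases.
c=cos(2.922400/2)=0.109377, s=sin(2.922400/2)=0.994000; N=√[2·720·2·720]=1440.000000
k∈{0,1,2} keeps every argument non-negative
  k=0: (−1)^0·1440.0000/(1440)·0.1094^8·0.9940^0 = +0.000000
  k=1: (−1)^1·1440.0000/(120)·0.1094^6·0.9940^2 = -0.000020
  k=2: (−1)^2·1440.0000/(96)·0.1094^4·0.9940^4 = +0.002096
d^4_{-2,-2}(2.9224) = +0.000000 -0.000020 +0.002096 = +0.002075
D = (+0.021995+0.999758i)·(+0.002075)·(-0.998669-0.051584i) = +0.000061-0.002075i

Re=0.0001 Im=-0.0021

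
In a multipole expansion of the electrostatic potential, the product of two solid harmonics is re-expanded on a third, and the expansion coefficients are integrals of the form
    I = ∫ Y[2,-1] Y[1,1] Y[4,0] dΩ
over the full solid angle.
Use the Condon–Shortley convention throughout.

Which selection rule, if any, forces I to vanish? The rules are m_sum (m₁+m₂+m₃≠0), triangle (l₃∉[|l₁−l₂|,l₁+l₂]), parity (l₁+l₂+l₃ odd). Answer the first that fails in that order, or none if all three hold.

Σmᵢ = 0  ✓
l₃∈[|l₁−l₂|,l₁+l₂]=[1,3] required, l₃=4 fails  ✗
Σlᵢ = 7 ⇒ odd

triangle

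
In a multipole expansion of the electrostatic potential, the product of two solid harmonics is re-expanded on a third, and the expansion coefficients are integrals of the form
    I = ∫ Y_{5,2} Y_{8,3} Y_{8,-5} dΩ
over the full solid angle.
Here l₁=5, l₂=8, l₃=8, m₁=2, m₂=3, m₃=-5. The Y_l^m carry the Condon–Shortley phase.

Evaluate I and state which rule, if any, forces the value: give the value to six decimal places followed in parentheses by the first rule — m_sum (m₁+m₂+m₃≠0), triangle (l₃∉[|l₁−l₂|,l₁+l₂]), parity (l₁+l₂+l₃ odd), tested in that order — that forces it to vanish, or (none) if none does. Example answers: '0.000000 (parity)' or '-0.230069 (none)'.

L=21 odd ⇒ parity kills the (l;000) factor ⇒ I = 0

0.000000 (parity)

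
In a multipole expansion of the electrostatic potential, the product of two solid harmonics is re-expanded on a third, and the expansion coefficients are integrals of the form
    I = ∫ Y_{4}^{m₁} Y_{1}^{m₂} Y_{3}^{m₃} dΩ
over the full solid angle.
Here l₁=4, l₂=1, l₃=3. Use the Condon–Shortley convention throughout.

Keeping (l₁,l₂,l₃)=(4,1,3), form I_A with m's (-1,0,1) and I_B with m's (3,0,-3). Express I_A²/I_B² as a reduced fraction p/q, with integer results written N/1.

15/7

l's match ⇒ only the (l;m) 3-j factors differ between A and B.
A: triangle coeff Δ(4,1,3) = 1/252; Σ_t [1,1]: t=1:−1/48 = -1/48; (3j)²=5/84 [(4 1 3; -1 0 1)], sign=-1
B: triangle coeff Δ(4,1,3) = 1/252; Σ_t [1,1]: t=1:−1/720 = -1/720; (3j)²=1/36 [(4 1 3; 3 0 -3)], sign=-1
I_A²/I_B² = (5/84)/(1/36) = 15/7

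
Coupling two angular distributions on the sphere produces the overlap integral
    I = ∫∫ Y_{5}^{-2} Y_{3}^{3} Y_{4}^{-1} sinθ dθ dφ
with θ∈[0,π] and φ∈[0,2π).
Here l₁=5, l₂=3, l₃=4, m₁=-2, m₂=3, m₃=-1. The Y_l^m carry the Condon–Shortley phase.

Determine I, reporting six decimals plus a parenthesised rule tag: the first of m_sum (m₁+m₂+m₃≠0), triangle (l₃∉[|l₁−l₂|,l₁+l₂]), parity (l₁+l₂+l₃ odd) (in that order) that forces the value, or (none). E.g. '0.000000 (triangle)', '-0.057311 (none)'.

-0.179179 (none)

m-sum 0 ✓  L=12 even ✓  2≤4≤8 ✓
Π(2lᵢ+1) = 11×7×9 = 693
triangle coeff Δ(5,3,4) = 1/180180
Σ_t [1,3]: t=1:−1/576 t=2:+1/144 t=3:−1/576 = 1/288
(3j)²=20/1001 [(5 3 4; 0 0 0)], sign=+1
Σ_t [4,4]: t=4:+1/1728 = 1/1728
(3j)²=25/858 [(5 3 4; -2 3 -1)], sign=-1
⇒ 4πI² = 750/1859
I = (-1)√(750/1859/(4π)) = -0.17917854
No selection rule forces the value: the integral is nonzero (none).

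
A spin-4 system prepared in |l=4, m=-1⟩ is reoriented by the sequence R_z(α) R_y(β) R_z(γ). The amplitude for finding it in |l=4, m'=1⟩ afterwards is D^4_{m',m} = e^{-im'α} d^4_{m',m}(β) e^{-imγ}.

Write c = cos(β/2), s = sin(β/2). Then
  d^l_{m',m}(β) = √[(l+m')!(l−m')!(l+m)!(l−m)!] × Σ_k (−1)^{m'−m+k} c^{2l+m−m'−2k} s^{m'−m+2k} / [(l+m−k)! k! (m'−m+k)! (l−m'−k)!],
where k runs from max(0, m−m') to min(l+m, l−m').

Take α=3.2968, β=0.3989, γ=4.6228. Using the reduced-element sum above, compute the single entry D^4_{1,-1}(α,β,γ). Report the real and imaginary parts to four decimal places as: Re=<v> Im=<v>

Re=0.0742 Im=0.2972

Split into d^4_{1,-1}(β=0.3989) × two z-phases.
Half-angle: c=0.980176, s=0.198130. N=√(120·6·6·120)=720.000000
k: max(0,(-1)−(1))=0 … min(4+(-1),4−(1))=3
  k=0: (−1)^2·720.0000/(72)·0.9802^6·0.1981^2 = +0.348117
  k=1: (−1)^3·720.0000/(24)·0.9802^4·0.1981^4 = -0.042672
  k=2: (−1)^4·720.0000/(48)·0.9802^2·0.1981^6 = +0.000872
  k=3: (−1)^5·720.0000/(720)·0.9802^0·0.1981^8 = -0.000002
d^4_{1,-1}(0.3989) = +0.348117 -0.042672 +0.000872 -0.000002 = +0.306315
D = (-0.987979+0.154585i)·(+0.306315)·(-0.089469-0.995990i) = +0.074238+0.297182i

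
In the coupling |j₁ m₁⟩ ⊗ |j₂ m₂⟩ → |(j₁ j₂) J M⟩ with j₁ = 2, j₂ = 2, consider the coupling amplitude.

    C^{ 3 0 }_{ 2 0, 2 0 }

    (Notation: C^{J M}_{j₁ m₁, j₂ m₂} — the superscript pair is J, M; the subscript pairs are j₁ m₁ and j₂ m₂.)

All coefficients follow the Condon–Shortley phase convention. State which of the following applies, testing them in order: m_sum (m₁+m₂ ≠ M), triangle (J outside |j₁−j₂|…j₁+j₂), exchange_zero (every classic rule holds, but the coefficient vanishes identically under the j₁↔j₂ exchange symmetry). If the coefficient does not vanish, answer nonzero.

m-sum: m₁+m₂ = 0+0 = 0, M = 0  ✓
triangle: |j₁−j₂| = 0 ≤ J = 3 ≤ j₁+j₂ = 4  ✓
exchange: j₁=j₂ and m₁=m₂, and (−1)^(j₁+j₂−J) = (−1)^1 = −1 forces ⟨j₁m₁;j₂m₂|JM⟩ = −⟨j₂m₂;j₁m₁|JM⟩ = −⟨j₁m₁;j₂m₂|JM⟩ ⇒ the coefficient vanishes identically
Racah sum check: Σ_k collapses to 0 ⇒ CG = 0

exchange_zero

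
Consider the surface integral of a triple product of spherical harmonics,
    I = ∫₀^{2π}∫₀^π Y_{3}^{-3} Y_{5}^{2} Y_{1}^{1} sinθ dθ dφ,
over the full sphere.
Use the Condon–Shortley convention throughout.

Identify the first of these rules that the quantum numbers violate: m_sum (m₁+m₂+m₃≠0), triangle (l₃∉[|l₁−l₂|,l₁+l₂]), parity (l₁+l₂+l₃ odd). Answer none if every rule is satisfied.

azimuthal sum: -3 + 2 + 1 = 0  ✓
l₃ must lie in [2,8]; have l₃=1  ✗
L = 3 + 5 + 1 = 9 (odd)

triangle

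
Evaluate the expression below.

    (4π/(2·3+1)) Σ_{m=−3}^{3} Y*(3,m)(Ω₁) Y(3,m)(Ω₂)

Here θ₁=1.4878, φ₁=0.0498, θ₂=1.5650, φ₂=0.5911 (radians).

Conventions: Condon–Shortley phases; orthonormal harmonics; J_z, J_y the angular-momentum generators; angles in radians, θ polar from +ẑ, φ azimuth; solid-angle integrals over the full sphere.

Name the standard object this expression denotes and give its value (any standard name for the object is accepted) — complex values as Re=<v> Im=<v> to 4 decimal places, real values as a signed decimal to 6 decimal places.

Legendre polynomial (addition theorem), +0.278297

This sum is the spherical-harmonic addition theorem: it equals the Legendre polynomial P_l(cos γ) of the angle γ between the two directions.
Term-by-term m-sum for l=3 (normalisation 4π/7 = 1.795196):
  [-3]  conj(Y_{3,-3})(Ω₁) = 0.40833 + 0.06146j ; Y_{3,-3}(Ω₂) = -0.08391 - 0.40868j ; Δ = -0.00914 - 0.17203j
  [-2]  conj(Y_{3,-2})(Ω₁) = 0.08372 + 0.00837j ; Y_{3,-2}(Ω₂) = 0.00224 - 0.00548j ; Δ = 0.00023 - 0.00044j
  [-1]  conj(Y_{3,-1})(Ω₁) = -0.31061 - 0.01548j ; Y_{3,-1}(Ω₂) = -0.26830 + 0.18007j ; Δ = 0.08612 - 0.05178j
  [+0]  conj(Y_{3,0})(Ω₁) = -0.09175 + 0.00000j ; Y_{3,0}(Ω₂) = -0.00649 + 0.00000j ; Δ = 0.00060 + 0.00000j
  [+1]  conj(Y_{3,1})(Ω₁) = 0.31061 - 0.01548j ; Y_{3,1}(Ω₂) = 0.26830 + 0.18007j ; Δ = 0.08612 + 0.05178j
  [+2]  conj(Y_{3,2})(Ω₁) = 0.08372 - 0.00837j ; Y_{3,2}(Ω₂) = 0.00224 + 0.00548j ; Δ = 0.00023 + 0.00044j
  [+3]  conj(Y_{3,3})(Ω₁) = -0.40833 + 0.06146j ; Y_{3,3}(Ω₂) = 0.08391 - 0.40868j ; Δ = -0.00914 + 0.17203j
Total Σ_m = 0.15502 + 0.00000j. Multiply by 1.795196: 0.27830 + 0.00000j. P_3(cos γ) = 0.278297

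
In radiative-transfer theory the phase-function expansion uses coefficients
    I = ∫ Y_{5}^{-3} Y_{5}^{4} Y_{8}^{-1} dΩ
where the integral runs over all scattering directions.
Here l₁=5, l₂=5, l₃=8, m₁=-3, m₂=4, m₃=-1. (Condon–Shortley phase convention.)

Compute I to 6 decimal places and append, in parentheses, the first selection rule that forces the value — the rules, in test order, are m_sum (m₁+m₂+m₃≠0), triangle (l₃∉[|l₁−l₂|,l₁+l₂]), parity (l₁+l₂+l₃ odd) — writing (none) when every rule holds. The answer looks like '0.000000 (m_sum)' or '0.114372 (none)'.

Rules hold: Σm=0, L=18 even, 0≤8≤10.
N = 11·11·17 = 2057
Δ = 2!·8!·8!/19! = 1/37413090
Racah Σ t=0..2: t=0:+1/1036800 t=1:−1/331776 t=2:+1/1036800 = -1/921600
⇒ 3j(5 5 8; 0 0 0)² = 490/46189, sgn -1
Racah Σ t=1..2: t=1:−1/203212800 t=2:+1/14515200 = 13/203212800
⇒ 3j(5 5 8; -3 4 -1)² = 104/17765, sgn -1
4πI² = N·(3j₀)²·(3jₘ)² = 784/6137
I = +1·√(0.12775/4π) = 0.10082658
No selection rule forces the value: the integral is nonzero (none).

0.100827 (none)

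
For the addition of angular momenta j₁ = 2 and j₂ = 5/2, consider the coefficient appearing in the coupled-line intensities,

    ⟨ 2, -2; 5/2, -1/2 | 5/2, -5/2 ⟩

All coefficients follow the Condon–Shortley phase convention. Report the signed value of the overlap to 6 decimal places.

triangle: 2!×2!×3!/8! = 24/40320
(j±m)!: 0!×4!×2!×3!×0!×5! = 34560
prefactor² = (2J+1)×Δ×N² = 864/7
  k=2: +1/(2!×0!×2!×0!×0!×3!) = 1/24
Σ = 1/24  ⇒  CG² = 864/7×(1/24)² = 3/14
CG = +√(3/14) = +0.462910

+√(3/14) = +0.462910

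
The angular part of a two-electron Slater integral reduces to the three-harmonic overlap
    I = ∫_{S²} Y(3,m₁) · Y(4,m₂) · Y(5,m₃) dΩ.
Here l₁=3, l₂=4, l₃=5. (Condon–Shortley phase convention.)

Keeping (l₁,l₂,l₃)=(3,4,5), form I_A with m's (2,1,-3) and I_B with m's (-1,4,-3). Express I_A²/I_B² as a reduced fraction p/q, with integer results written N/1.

5/112

Shared (l₁,l₂,l₃)=(3,4,5): N and (l;000)² cancel in I_A²/I_B².
A: Δ = 2!·4!·6!/13! = 1/180180; Racah Σ t=0..1: t=0:+1/1440 t=1:−1/1152 = -1/5760; ⇒ 3j(3 4 5; 2 1 -3)² = 1/858, sgn -1
B: Δ = 2!·4!·6!/13! = 1/180180; Racah Σ t=2..2: t=2:+1/5760 = 1/5760; ⇒ 3j(3 4 5; -1 4 -3)² = 56/2145, sgn +1
I_A²/I_B² = (1/858)/(56/2145) = 5/112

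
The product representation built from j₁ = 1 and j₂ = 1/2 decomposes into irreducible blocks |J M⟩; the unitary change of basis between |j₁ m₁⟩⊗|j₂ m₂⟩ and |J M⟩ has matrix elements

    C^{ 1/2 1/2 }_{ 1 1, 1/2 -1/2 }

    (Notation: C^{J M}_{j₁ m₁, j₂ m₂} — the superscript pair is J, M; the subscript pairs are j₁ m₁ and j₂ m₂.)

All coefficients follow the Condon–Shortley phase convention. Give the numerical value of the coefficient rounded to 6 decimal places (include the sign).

+√(2/3) = +0.816497

j₁+j₂−J=1  J+j₁−j₂=1  J−j₁+j₂=0  j₁+j₂+J+1=3
(j₁±m₁, j₂±m₂, J±M) = (2,0,0,1,1,0)
P² = 2/3
sum k=0..0:
  [0] +1/1 = 1
S = 1
C² = P²·S² = 2/3 ; C = +0.816497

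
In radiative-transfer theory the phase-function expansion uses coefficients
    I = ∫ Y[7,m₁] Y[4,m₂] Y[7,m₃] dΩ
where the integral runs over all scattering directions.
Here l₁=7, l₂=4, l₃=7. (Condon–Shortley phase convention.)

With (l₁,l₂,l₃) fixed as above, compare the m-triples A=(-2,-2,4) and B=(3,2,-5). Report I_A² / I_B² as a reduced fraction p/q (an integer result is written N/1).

225/6728

Same 7,4,7: normalisation and zero-m 3j drop out of the ratio.
A: Δ: 4! 10! 4! / 19! → 1/58198140; sum: t=0:+1/34836480 t=1:−1/2903040 t=2:+1/2903040 = 1/34836480; 3j²(7 4 7; -2 -2 4) = Δ·Π!·Σ² = 25/117572  (sign -1)
B: Δ: 4! 10! 4! / 19! → 1/58198140; sum: t=2:+1/7741440 t=3:−1/13063680 t=4:+1/348364800 = 29/522547200; 3j²(7 4 7; 3 2 -5) = Δ·Π!·Σ² = 1682/264537  (sign +1)
I_A²/I_B² = (25/117572)/(1682/264537) = 225/6728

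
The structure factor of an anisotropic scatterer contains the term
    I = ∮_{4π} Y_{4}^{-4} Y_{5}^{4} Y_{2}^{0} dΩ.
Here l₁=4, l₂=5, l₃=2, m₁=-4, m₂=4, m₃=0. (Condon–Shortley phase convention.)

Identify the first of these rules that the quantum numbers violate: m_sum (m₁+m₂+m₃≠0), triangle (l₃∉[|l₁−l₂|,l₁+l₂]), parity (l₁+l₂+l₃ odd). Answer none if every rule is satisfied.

azimuthal sum: -4 + 4 + 0 = 0  ✓
1 ≤ 2 ≤ 9 (triangle on l)  ✓
L = 4 + 5 + 2 = 11 (odd)  ✗

parity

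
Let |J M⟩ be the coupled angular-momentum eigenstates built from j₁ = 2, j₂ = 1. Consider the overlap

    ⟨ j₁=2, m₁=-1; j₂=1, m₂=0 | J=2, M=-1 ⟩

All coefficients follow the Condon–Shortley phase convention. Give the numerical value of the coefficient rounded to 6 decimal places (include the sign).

−√(1/6) ≈ -0.408248

√[5·1!3!1!/6! · 1!3!1!1!1!3!] = √(3/2)
  +(−1)^0/∏(0,1,3,1,0,0)! = 1/6  (running 1/6)
  +(−1)^1/∏(1,0,2,0,1,1)! = -1/2  (running -1/3)
⟨..|..⟩ = √(3/2)·(-1/3) = -0.408248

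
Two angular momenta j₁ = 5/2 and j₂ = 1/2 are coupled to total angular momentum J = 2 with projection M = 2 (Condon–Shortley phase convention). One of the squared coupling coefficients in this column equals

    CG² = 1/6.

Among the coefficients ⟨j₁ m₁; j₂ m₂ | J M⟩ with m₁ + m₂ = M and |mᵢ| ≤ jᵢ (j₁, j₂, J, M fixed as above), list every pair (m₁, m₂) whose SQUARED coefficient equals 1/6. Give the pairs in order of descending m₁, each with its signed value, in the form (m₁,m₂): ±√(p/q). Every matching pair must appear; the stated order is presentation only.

Admissible pairs with m₁+m₂ = M = 2: (3/2,1/2), (5/2,-1/2)
  (m₁,m₂)=(5/2,-1/2): CG² = 5/6, CG = +√(5/6)
  (m₁,m₂)=(3/2,1/2): CG² = 1/6, CG = −√(1/6)   ← matches the target
Pairs with CG² = 1/6: (3/2,1/2): −√(1/6)

(3/2,1/2): −√(1/6)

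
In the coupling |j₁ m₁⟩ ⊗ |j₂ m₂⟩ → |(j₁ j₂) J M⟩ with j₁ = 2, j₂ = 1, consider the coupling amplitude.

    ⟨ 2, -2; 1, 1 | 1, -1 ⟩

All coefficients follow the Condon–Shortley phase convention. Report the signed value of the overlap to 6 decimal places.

+√(3/5) ≈ +0.774597

√[3·2!2!0!/5! · 0!4!2!0!0!2!] = √(48/5)
  +(−1)^2/∏(2,0,2,0,0,0)! = 1/4  (running 1/4)
⟨..|..⟩ = √(48/5)·(1/4) = +0.774597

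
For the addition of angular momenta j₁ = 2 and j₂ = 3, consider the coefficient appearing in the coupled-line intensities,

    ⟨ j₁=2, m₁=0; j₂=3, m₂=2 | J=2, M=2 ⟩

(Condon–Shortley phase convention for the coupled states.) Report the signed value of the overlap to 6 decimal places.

j₁+j₂−J=3  J+j₁−j₂=1  J−j₁+j₂=3  j₁+j₂+J+1=8
(j₁±m₁, j₂±m₂, J±M) = (2,2,5,1,4,0)
P² = 360/7
sum k=2..2:
  [2] +1/12 = 1/12
S = 1/12
C² = P²·S² = 5/14 ; C = +0.597614

+√(5/14) ≈ +0.597614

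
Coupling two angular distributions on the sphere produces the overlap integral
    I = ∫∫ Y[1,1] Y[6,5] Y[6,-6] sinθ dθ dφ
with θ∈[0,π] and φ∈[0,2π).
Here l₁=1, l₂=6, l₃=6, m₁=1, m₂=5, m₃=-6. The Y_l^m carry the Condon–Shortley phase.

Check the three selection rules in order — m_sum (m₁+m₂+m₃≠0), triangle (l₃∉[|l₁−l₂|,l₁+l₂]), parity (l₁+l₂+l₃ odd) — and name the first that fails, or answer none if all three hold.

parity

Σmᵢ = 0  ✓
l₃∈[|l₁−l₂|,l₁+l₂]=[5,7], have l₃=6  ✓
Σlᵢ = 13 ⇒ odd  ✗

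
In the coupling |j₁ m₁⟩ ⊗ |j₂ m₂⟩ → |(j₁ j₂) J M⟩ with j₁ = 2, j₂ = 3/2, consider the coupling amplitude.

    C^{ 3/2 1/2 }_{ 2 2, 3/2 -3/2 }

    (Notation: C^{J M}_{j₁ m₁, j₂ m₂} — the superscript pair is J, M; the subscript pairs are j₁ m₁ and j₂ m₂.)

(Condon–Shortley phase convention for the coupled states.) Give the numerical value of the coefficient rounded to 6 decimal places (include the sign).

j₁+j₂−J=2  J+j₁−j₂=2  J−j₁+j₂=1  j₁+j₂+J+1=6
(j₁±m₁, j₂±m₂, J±M) = (4,0,0,3,2,1)
P² = 32/5
sum k=0..0:
  [0] +1/4 = 1/4
S = 1/4
C² = P²·S² = 2/5 ; C = +0.632456

+0.632456  (= +√(2/5))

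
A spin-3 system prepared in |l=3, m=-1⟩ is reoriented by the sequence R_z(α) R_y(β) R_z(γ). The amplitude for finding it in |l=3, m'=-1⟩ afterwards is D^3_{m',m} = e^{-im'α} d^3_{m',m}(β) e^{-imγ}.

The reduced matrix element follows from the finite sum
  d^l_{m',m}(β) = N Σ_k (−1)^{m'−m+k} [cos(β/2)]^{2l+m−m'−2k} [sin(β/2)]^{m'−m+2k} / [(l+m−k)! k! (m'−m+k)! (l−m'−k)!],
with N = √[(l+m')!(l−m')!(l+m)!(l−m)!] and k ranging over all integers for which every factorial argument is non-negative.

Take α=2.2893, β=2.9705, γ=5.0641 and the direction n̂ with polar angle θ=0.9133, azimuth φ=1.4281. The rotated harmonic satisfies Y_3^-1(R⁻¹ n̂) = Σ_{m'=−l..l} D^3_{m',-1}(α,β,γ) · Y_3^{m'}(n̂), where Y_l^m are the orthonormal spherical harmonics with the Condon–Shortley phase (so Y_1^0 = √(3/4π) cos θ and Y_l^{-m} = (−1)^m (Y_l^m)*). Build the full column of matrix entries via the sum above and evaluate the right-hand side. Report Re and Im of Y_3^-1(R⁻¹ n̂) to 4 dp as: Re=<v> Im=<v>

Need the full column D^3_{m',-1} for m'=−3..3 at α=2.2893, β=2.9705, γ=5.0641.
cos(β/2)=0.085442, sin(β/2)=0.996343
d^3_{-3,-1}: single k=2 term ⇒ +0.000205;  D = +0.000165-0.000121i
d^3_{-2,-1}: k∈[1..2] ⇒ +0.000014 -0.003902 = -0.003888;  D = +0.003796+0.000840i
d^3_{-1,-1}: k∈[0..2] ⇒ +0.000000 -0.000423 +0.043165 = +0.042742;  D = +0.020513+0.037498i
d^3_{0,-1}: k∈[0..2] ⇒ -0.000016 +0.006411 -0.290608 = -0.284212;  D = -0.097912+0.266814i
d^3_{1,-1}: k∈[0..2] ⇒ +0.000317 -0.057553 +0.978258 = +0.921023;  D = -0.859759+0.330300i
d^3_{2,-1}: k∈[0..1] ⇒ -0.003902 +0.265287 = +0.261385;  D = +0.231180+0.121976i
d^3_{3,-1}: single k=0 term ⇒ +0.027863;  D = -0.006434-0.027110i
Y_3^{m'}(θ=0.9133,φ=1.4281) and Σ D·Y over m':
  (+0.0002-0.0001i)·(-0.0859+0.1882i)  (+0.0038+0.0008i)·(-0.3755-0.1102i)  (+0.0205+0.0375i)·(+0.0316-0.2196i)  (-0.0979+0.2668i)·(-0.2583+0.0000i)  (-0.8598+0.3303i)·(-0.0316-0.2196i)  (+0.2312+0.1220i)·(-0.3755+0.1102i)  (-0.0064-0.0271i)·(+0.0859+0.1882i)
Y_3^-1(R⁻¹ n̂) = +0.036839+0.081614i

Re=0.0368 Im=0.0816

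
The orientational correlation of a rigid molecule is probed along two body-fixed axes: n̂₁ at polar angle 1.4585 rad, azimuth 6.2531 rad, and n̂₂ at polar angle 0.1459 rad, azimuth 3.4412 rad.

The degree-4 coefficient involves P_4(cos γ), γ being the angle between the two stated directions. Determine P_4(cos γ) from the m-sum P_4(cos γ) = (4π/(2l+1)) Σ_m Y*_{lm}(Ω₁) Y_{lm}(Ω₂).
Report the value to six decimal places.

Summing Y*_{l m}(θ₁,φ₁)·Y_{l m}(θ₂,φ₂) over m ∈ [−4, 4]; prefactor 4π/(2·4+1) = 1.396263:
  term(m=-4) = (0.000021, -0.000083)   from Y*(Ω₁)=(0.428368, -0.051801), Y(Ω₂)=(0.000072, -0.000184)
  term(m=-3) = (-0.000288, 0.000438)   from Y*(Ω₁)=(0.137069, -0.012405), Y(Ω₂)=(-0.002369, 0.002978)
  term(m=-2) = (-0.009853, 0.007637)   from Y*(Ω₁)=(-0.300741, 0.018118), Y(Ω₂)=(0.034168, -0.023336)
  term(m=-1) = (0.038047, -0.013019)   from Y*(Ω₁)=(-0.153341, 0.004615), Y(Ω₂)=(-0.250447, 0.077365)
  term(m=+0) = (0.210931, 0.000000)   from Y*(Ω₁)=(0.278088, -0.000000), Y(Ω₂)=(0.758502, 0.000000)
  term(m=+1) = (0.038047, 0.013019)   from Y*(Ω₁)=(0.153341, 0.004615), Y(Ω₂)=(0.250447, 0.077365)
  term(m=+2) = (-0.009853, -0.007637)   from Y*(Ω₁)=(-0.300741, -0.018118), Y(Ω₂)=(0.034168, 0.023336)
  term(m=+3) = (-0.000288, -0.000438)   from Y*(Ω₁)=(-0.137069, -0.012405), Y(Ω₂)=(0.002369, 0.002978)
  term(m=+4) = (0.000021, 0.000083)   from Y*(Ω₁)=(0.428368, 0.051801), Y(Ω₂)=(0.000072, 0.000184)
Accumulated sum (0.266785, 0.000000); after 4π/(2l+1) scaling, (0.372503, 0.000000) ⇒ P_4 = 0.372503

0.372503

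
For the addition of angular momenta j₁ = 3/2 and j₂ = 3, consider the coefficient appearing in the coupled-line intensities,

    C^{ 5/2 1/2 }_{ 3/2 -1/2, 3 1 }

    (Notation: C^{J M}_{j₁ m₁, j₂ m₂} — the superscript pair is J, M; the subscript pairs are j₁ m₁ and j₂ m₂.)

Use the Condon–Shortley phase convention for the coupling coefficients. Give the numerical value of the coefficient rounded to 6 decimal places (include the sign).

-0.119523

√[6·2!1!4!/8! · 1!2!4!2!3!2!] = √(288/35)
  +(−1)^1/∏(1,1,1,3,0,1)! = -1/6  (running -1/6)
  +(−1)^2/∏(2,0,0,2,1,2)! = 1/8  (running -1/24)
⟨..|..⟩ = √(288/35)·(-1/24) = -0.119523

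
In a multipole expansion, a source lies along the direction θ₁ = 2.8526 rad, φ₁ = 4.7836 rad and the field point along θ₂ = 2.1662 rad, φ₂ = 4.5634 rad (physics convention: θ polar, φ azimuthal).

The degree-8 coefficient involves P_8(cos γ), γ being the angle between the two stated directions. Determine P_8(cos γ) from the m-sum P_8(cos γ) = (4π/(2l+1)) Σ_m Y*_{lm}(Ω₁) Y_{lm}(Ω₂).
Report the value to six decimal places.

0.131394

Term-by-term m-sum for l=8 (normalisation 4π/17 = 0.739198):
  [-8]  conj(Y_{8,-8})(Ω₁) = 0.00002 + 0.00001j ; Y_{8,-8}(Ω₂) = 0.04209 + 0.10572j ; Δ = -0.00000 + 0.00000j
  [-7]  conj(Y_{8,-7})(Ω₁) = 0.00014 - 0.00027j ; Y_{8,-7}(Ω₂) = -0.26635 + 0.15530j ; Δ = 0.00000 + 0.00009j
  [-6]  conj(Y_{8,-6})(Ω₁) = -0.00235 - 0.00107j ; Y_{8,-6}(Ω₂) = -0.28233 - 0.35138j ; Δ = 0.00029 + 0.00113j
  [-5]  conj(Y_{8,-5})(Ω₁) = -0.00551 + 0.01481j ; Y_{8,-5}(Ω₂) = 0.20664 - 0.22407j ; Δ = 0.00218 + 0.00429j
  [-4]  conj(Y_{8,-4})(Ω₁) = 0.06849 + 0.02005j ; Y_{8,-4}(Ω₂) = -0.09829 - 0.06666j ; Δ = -0.00539 - 0.00654j
  [-3]  conj(Y_{8,-3})(Ω₁) = 0.04944 - 0.22790j ; Y_{8,-3}(Ω₂) = 0.15856 - 0.33081j ; Δ = -0.06755 - 0.05249j
  [-2]  conj(Y_{8,-2})(Ω₁) = -0.50607 - 0.07257j ; Y_{8,-2}(Ω₂) = 0.06720 + 0.02064j ; Δ = -0.03251 - 0.01532j
  [-1]  conj(Y_{8,-1})(Ω₁) = -0.04238 + 0.59414j ; Y_{8,-1}(Ω₂) = 0.04950 - 0.32975j ; Δ = 0.19382 + 0.04338j
  [+0]  conj(Y_{8,0})(Ω₁) = -0.03188 + 0.00000j ; Y_{8,0}(Ω₂) = 0.12256 + 0.00000j ; Δ = -0.00391 + 0.00000j
  [+1]  conj(Y_{8,1})(Ω₁) = 0.04238 + 0.59414j ; Y_{8,1}(Ω₂) = -0.04950 - 0.32975j ; Δ = 0.19382 - 0.04338j
  [+2]  conj(Y_{8,2})(Ω₁) = -0.50607 + 0.07257j ; Y_{8,2}(Ω₂) = 0.06720 - 0.02064j ; Δ = -0.03251 + 0.01532j
  [+3]  conj(Y_{8,3})(Ω₁) = -0.04944 - 0.22790j ; Y_{8,3}(Ω₂) = -0.15856 - 0.33081j ; Δ = -0.06755 + 0.05249j
  [+4]  conj(Y_{8,4})(Ω₁) = 0.06849 - 0.02005j ; Y_{8,4}(Ω₂) = -0.09829 + 0.06666j ; Δ = -0.00539 + 0.00654j
  [+5]  conj(Y_{8,5})(Ω₁) = 0.00551 + 0.01481j ; Y_{8,5}(Ω₂) = -0.20664 - 0.22407j ; Δ = 0.00218 - 0.00429j
  [+6]  conj(Y_{8,6})(Ω₁) = -0.00235 + 0.00107j ; Y_{8,6}(Ω₂) = -0.28233 + 0.35138j ; Δ = 0.00029 - 0.00113j
  [+7]  conj(Y_{8,7})(Ω₁) = -0.00014 - 0.00027j ; Y_{8,7}(Ω₂) = 0.26635 + 0.15530j ; Δ = 0.00000 - 0.00009j
  [+8]  conj(Y_{8,8})(Ω₁) = 0.00002 - 0.00001j ; Y_{8,8}(Ω₂) = 0.04209 - 0.10572j ; Δ = -0.00000 - 0.00000j
Σ over m = 0.17775 + 0.00000j; ×(4π/17) → 0.13139 + 0.00000j. Real part: 0.131394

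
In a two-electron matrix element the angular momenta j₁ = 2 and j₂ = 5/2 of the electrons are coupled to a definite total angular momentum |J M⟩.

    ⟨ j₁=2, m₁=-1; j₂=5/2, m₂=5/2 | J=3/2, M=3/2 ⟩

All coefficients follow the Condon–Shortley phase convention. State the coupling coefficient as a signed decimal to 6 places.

−√(2/7) ≈ -0.534522

√[4·3!1!2!/7! · 1!3!5!0!3!0!] = √(288/7)
  +(−1)^3/∏(3,0,0,2,1,0)! = -1/12  (running -1/12)
⟨..|..⟩ = √(288/7)·(-1/12) = -0.534522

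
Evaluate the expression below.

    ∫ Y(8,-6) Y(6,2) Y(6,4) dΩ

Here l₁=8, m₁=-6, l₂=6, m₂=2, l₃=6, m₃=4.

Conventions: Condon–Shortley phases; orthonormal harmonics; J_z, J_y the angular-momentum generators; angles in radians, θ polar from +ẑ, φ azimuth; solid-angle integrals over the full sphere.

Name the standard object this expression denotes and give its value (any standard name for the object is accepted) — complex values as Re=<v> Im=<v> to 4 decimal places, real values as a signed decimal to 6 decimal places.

Gaunt coefficient, -0.061896

This is a Gaunt coefficient — the integral of a triple product of spherical harmonics over the sphere.
Checks pass: Σm=0; 20 even; l₃=6∈[2,14].
(2·8+1)(2·6+1)(2·6+1) = 2873
Δ: 8! 8! 4! / 21! → 1/1309458150
sum: t=2:+1/49766400 t=3:−1/3110400 t=4:+1/1327104 t=5:−1/3110400 t=6:+1/49766400 = 1/6635520
3j²(8 6 6; 0 0 0) = Δ·Π!·Σ² = 350/46189  (sign +1)
sum: t=6:+1/232243200 t=7:−1/152409600 t=8:+1/1393459200 = -1/650280960
3j²(8 6 6; -6 2 4) = Δ·Π!·Σ² = 5/2261  (sign -1)
combine: 4πI² = 2873·350/46189·5/2261 = 3250/67507
take √, sign -1: I = -0.06189597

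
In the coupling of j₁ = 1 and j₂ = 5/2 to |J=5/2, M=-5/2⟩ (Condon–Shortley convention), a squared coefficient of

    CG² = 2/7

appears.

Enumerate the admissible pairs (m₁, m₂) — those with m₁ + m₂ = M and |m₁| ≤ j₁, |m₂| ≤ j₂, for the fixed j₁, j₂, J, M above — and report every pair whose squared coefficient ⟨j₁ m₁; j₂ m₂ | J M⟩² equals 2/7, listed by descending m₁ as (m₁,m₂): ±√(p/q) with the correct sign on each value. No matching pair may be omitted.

Admissible pairs with m₁+m₂ = M = -5/2: (-1,-3/2), (0,-5/2)
  (m₁,m₂)=(0,-5/2): CG² = 5/7, CG = +√(5/7)
  (m₁,m₂)=(-1,-3/2): CG² = 2/7, CG = −√(2/7)   ← matches the target
Pairs with CG² = 2/7: (-1,-3/2): −√(2/7)

(-1,-3/2): −√(2/7)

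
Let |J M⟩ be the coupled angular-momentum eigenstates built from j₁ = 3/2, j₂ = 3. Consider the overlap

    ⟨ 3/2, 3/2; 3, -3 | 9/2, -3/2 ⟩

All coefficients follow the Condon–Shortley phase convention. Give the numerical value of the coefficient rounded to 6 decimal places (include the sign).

√[10·0!3!6!/10! · 3!0!0!6!3!6!] = √(1555200/7)
  +(−1)^0/∏(0,0,0,0,3,6)! = 1/4320  (running 1/4320)
⟨..|..⟩ = √(1555200/7)·(1/4320) = +0.109109

+√(1/84) ≈ +0.109109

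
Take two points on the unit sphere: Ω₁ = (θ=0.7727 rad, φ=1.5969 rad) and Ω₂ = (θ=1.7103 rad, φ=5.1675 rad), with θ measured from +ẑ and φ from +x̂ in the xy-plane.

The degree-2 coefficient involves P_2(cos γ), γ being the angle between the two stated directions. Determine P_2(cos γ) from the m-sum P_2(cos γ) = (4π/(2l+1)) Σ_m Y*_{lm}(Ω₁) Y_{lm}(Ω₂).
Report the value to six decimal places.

0.295433

Summing Y*_{l m}(θ₁,φ₁)·Y_{l m}(θ₂,φ₂) over m ∈ [−2, 2]; prefactor 4π/(2·2+1) = 2.513274:
  m=-2: Y*=-0.18798 - 0.00982j  Y=-0.23242 + 0.29912j  product 0.04663 - 0.05394j
  m=-1: Y*=-0.01008 + 0.38602j  Y=-0.04676 - 0.09555j  product 0.03736 - 0.01709j
  m=+0: Y*=0.16971 + 0.00000j  Y=-0.29710 + 0.00000j  product -0.05042 + 0.00000j
  m=+1: Y*=0.01008 + 0.38602j  Y=0.04676 - 0.09555j  product 0.03736 + 0.01709j
  m=+2: Y*=-0.18798 + 0.00982j  Y=-0.23242 - 0.29912j  product 0.04663 + 0.05394j
Total Σ_m = 0.11755 + 0.00000j. Multiply by 2.513274: 0.29543 + 0.00000j. P_2(cos γ) = 0.295433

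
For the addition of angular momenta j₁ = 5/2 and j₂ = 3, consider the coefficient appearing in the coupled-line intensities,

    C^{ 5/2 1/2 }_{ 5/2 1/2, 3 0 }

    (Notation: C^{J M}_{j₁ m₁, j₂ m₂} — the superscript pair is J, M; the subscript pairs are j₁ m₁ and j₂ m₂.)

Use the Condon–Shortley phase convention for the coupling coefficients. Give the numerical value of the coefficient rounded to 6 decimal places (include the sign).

√[6·3!2!3!/9! · 3!2!3!3!3!2!] = √(216/35)
  +(−1)^0/∏(0,3,2,3,0,0)! = 1/72  (running 1/72)
  +(−1)^1/∏(1,2,1,2,1,1)! = -1/4  (running -17/72)
  +(−1)^2/∏(2,1,0,1,2,2)! = 1/8  (running -1/9)
⟨..|..⟩ = √(216/35)·(-1/9) = -0.276026

-0.276026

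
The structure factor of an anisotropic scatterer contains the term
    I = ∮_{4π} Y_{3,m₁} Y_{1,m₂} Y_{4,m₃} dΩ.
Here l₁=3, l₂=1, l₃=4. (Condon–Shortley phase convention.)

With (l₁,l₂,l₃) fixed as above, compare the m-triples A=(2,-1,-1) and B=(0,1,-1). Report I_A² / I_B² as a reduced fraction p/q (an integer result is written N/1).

Same 3,1,4: normalisation and zero-m 3j drop out of the ratio.
A: Δ: 0! 6! 2! / 9! → 1/252; sum: t=0:+1/240 = 1/240; 3j²(3 1 4; 2 -1 -1) = Δ·Π!·Σ² = 1/84  (sign -1)
B: Δ: 0! 6! 2! / 9! → 1/252; sum: t=0:+1/72 = 1/72; 3j²(3 1 4; 0 1 -1) = Δ·Π!·Σ² = 5/126  (sign -1)
I_A²/I_B² = (1/84)/(5/126) = 3/10

3/10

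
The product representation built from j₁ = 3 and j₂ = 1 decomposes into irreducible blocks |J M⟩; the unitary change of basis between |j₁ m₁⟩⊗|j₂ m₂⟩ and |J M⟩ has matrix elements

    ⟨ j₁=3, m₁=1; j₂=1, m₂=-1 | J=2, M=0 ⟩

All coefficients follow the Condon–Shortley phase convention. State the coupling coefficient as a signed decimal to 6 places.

+0.534522

√[5·2!4!0!/7! · 4!2!0!2!2!2!] = √(128/7)
  +(−1)^0/∏(0,2,2,0,2,0)! = 1/8  (running 1/8)
⟨..|..⟩ = √(128/7)·(1/8) = +0.534522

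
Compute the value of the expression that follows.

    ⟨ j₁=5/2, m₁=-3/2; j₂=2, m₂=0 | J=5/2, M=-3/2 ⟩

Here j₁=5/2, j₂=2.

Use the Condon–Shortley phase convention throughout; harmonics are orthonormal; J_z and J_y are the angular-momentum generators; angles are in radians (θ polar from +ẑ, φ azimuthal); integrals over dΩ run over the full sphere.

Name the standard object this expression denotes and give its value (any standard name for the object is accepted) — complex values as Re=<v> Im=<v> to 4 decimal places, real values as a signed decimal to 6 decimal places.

Clebsch–Gordan coefficient, −√(1/70) ≈ -0.119523

This is a Clebsch–Gordan (vector-coupling) coefficient.
triangle: 2!·3!·2!/8! = 24/40320
(j±m)!: 1!·4!·2!·2!·1!·4! = 2304
prefactor² = (2J+1)·Δ·N² = 288/35
  k=1: −1/(1!·1!·3!·1!·0!·1!) = -1/6
  k=2: +1/(2!·0!·2!·0!·1!·2!) = 1/8
Σ = -1/24  ⇒  CG² = 288/35·(-1/24)² = 1/70
CG = −√(1/70) = -0.119523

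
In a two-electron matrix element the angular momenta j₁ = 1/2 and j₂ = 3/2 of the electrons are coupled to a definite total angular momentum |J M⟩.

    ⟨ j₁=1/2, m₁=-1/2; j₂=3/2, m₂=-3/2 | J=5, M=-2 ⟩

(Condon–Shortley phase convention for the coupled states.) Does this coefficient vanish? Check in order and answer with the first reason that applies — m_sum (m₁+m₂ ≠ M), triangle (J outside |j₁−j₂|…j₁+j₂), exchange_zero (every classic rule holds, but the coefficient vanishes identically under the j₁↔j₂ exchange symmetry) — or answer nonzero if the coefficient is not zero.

m-sum: m₁+m₂ = -1/2+(-3/2) = -2, M = -2  ✓
triangle: need |j₁−j₂| ≤ J ≤ j₁+j₂, i.e. J ∈ [1, 2]; J = 5 is outside ✗ ⇒ coefficient is 0

triangle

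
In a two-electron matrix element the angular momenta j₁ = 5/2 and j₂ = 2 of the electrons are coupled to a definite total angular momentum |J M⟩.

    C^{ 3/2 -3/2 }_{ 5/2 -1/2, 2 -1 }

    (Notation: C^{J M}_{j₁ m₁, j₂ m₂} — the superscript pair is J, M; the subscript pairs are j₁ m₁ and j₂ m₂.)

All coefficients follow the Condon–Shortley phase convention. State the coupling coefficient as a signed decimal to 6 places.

triangle: 3!*2!*1!/7! = 12/5040
(j±m)!: 2!*3!*1!*3!*0!*3! = 432
prefactor² = (2J+1)*Δ*N² = 144/35
  k=1: −1/(1!*2!*2!*0!*0!*1!) = -1/4
Σ = -1/4  ⇒  CG² = 144/35*(-1/4)² = 9/35
CG = −√(9/35) = -0.507093

-0.507093  (= −√(9/35))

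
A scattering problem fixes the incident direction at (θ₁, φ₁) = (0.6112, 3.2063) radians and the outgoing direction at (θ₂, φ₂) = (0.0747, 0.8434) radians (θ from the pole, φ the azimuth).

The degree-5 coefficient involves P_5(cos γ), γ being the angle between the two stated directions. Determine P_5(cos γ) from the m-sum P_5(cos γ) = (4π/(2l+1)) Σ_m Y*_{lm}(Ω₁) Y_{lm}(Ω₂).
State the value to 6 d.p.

-0.412557

Expand P_5 via completeness: Σ_{m} conj(Y_{5,m}) at Ω₁ times Y_{5,m} at Ω₂ —
  m=-5: Y*=-0.027384-0.009182i  Y=-0.000001+0.000001i  product +0.000000-0.000000i
  m=-4: Y*=+0.126005+0.033362i  Y=-0.000044+0.000010i  product -0.000006-0.000000i
  m=-3: Y*=-0.323054-0.063512i  Y=-0.000936-0.000656i  product +0.000261+0.000271i
  m=-2: Y*=+0.458714+0.059698i  Y=-0.002161-0.018543i  product +0.000116-0.008635i
  m=-1: Y*=-0.193817-0.012559i  Y=+0.124681-0.140053i  product -0.025924+0.025579i
  m=+0: Y*=-0.345685-0.000000i  Y=+0.896846+0.000000i  product -0.310026-0.000000i
  m=+1: Y*=+0.193817-0.012559i  Y=-0.124681-0.140053i  product -0.025924-0.025579i
  m=+2: Y*=+0.458714-0.059698i  Y=-0.002161+0.018543i  product +0.000116+0.008635i
  m=+3: Y*=+0.323054-0.063512i  Y=+0.000936-0.000656i  product +0.000261-0.000271i
  m=+4: Y*=+0.126005-0.033362i  Y=-0.000044-0.000010i  product -0.000006+0.000000i
  m=+5: Y*=+0.027384-0.009182i  Y=+0.000001+0.000001i  product +0.000000+0.000000i
Total Σ_m = -0.361133+0.000000i. Multiply by 1.142397: -0.412557+0.000000i. P_5(cos γ) = -0.412557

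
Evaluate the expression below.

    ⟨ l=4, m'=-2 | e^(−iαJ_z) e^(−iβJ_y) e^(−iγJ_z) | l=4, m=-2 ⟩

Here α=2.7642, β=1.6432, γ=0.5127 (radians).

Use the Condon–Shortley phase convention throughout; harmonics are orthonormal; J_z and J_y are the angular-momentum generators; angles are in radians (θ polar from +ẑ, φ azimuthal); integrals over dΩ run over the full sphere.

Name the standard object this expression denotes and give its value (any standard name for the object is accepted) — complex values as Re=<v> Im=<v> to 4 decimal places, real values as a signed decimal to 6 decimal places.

This is a Wigner D-matrix element — the rotation-matrix element ⟨l m'| R(α,β,γ) |l m⟩ in the angular-momentum basis.
Split into d^4_{-2,-2}(β=1.6432) × two z-phases.
Half-angle: c=0.681051, s=0.732236. N=√(2·720·2·720)=1440.000000
k: max(0,(-2)−(-2))=0 … min(4+(-2),4−(-2))=2
  k=0: (−1)^0·1440.0000/(1440)·0.6811^8·0.7322^0 = +0.046284
  k=1: (−1)^1·1440.0000/(120)·0.6811^6·0.7322^2 = -0.642037
  k=2: (−1)^2·1440.0000/(96)·0.6811^4·0.7322^4 = +0.927714
d^4_{-2,-2}(1.6432) = +0.046284 -0.642037 +0.927714 = +0.331961
Attach z-rotation phases: D = e^{-i(-2)(2.7642)}·(+0.331961)·e^{-i(-2)(0.5127)} = +0.319880+0.088741i

Wigner D-matrix element, Re=0.3199 Im=0.0887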